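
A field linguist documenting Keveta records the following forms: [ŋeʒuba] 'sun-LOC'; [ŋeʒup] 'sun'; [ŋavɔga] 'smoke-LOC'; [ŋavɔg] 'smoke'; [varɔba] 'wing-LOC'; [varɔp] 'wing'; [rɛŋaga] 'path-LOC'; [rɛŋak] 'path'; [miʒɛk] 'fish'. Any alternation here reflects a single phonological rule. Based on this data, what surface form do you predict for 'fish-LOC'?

[miʒɛga]

The stem for 'path' ends in [g] in [rɛŋaga] but [k] in [rɛŋak].
The stem 'smoke' ([ŋavɔga], [ŋavɔg]) shows [g] unchanged in both environments, so [g] cannot be basic with [k] derived in isolation.
The underlying segment must be /k/; voiceless stops become voiced between vowels, yielding [g] there.
The one attested form of 'fish', [miʒɛk], shows underlying /miʒɛk/. Applying the same rule between vowels gives [miʒɛga].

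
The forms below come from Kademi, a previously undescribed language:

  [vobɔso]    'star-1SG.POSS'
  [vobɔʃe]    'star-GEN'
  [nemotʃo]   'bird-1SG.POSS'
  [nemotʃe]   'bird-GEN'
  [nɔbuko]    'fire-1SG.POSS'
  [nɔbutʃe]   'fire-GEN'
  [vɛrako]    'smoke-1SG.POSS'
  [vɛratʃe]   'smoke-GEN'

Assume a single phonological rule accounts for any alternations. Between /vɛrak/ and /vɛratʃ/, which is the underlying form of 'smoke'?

The stem for 'smoke' ends in [k] in [vɛrako] but [tʃ] in [vɛratʃe].
If /tʃ/ were underlying and a rule turned it into [k] before the 1SG.POSS suffix, 'bird' would also alternate; but it has [tʃ] in both [nemotʃo] and [nemotʃe].
The underlying segment must be /k/; /k/ and /s/ become palato-alveolar [tʃ] and [ʃ] before a front vowel, yielding [tʃ] there.

/vɛrak/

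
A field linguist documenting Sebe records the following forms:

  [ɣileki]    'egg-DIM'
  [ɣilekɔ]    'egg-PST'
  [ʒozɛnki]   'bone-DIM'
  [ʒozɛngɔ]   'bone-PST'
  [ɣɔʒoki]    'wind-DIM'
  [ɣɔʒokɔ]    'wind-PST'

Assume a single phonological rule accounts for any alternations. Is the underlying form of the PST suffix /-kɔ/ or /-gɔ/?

The PST suffix surfaces as [-gɔ] and [-kɔ], depending on the final segment of the stem.
The DIM suffix, which begins with [k], is invariant after every stem; so [k] is not altered by any rule here.
The PST suffix is therefore /-gɔ/ underlyingly, with post-vocalic devoicing: voiced stops become voiceless after a vowel.

/-gɔ/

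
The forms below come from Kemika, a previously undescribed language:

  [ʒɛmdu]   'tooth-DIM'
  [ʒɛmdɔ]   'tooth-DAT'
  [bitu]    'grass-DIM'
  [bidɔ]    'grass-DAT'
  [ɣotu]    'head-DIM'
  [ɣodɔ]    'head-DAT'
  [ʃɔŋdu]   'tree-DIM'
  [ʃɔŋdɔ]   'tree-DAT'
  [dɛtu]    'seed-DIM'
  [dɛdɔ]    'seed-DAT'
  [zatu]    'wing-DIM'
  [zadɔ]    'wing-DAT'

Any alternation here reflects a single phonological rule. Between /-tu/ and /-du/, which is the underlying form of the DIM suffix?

/-tu/

The DIM suffix surfaces as [-du] and [-tu], depending on the final segment of the stem.
By contrast the DAT suffix keeps its initial [d] throughout — that segment must be underlying.
So the underlying form is /-tu/, and voiceless stops become voiced after a nasal.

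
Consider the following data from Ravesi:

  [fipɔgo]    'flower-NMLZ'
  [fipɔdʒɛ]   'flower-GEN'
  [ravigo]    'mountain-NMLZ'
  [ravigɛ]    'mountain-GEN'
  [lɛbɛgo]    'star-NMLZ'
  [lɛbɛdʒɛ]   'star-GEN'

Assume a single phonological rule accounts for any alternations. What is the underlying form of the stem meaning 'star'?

/lɛbɛdʒ/

The stem for 'star' ends in [g] in [lɛbɛgo] but [dʒ] in [lɛbɛdʒɛ].
But 'mountain' keeps [g] in both environments ([ravigo], [ravigɛ]), so there is no rule changing /g/ to [dʒ] before the GEN suffix.
The underlying segment must be /dʒ/; palato-alveolar /dʒ/ becomes [g] when no front vowel follows, yielding [g] there.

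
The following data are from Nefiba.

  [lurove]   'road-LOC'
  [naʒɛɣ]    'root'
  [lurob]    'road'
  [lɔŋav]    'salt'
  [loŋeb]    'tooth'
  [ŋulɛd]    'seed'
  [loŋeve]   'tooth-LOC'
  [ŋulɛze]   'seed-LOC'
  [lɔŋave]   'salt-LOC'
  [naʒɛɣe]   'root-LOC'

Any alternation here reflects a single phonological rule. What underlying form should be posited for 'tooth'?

The root 'tooth' surfaces as [loŋeb] and [loŋeve], with a stem-final [b] ~ [v] alternation.
Compare 'salt', with invariant [v] in [lɔŋav] and [lɔŋave]: an analysis with underlying /v/ and a rule producing [b] in isolation would wrongly predict alternation here too.
Therefore /b/ is basic and [v] is derived by intervocalic spirantization (voiced stops become fricatives between vowels).

/loŋeb/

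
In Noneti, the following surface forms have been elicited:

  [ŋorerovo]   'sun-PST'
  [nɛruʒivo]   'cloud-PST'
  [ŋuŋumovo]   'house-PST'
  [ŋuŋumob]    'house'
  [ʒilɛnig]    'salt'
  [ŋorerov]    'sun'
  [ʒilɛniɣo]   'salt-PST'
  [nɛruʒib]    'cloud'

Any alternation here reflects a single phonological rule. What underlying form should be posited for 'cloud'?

/nɛruʒib/

'cloud' shows [b] ~ [v] at the end of the stem ([nɛruʒib] vs [nɛruʒivo]).
The stem 'sun' ([ŋorerov], [ŋorerovo]) shows [v] unchanged in both environments, so [v] cannot be basic with [b] derived in isolation.
The alternation reflects intervocalic spirantization: voiced stops become fricatives between vowels. /b/ is underlying.
The underlying form of 'cloud' is therefore /nɛruʒib/.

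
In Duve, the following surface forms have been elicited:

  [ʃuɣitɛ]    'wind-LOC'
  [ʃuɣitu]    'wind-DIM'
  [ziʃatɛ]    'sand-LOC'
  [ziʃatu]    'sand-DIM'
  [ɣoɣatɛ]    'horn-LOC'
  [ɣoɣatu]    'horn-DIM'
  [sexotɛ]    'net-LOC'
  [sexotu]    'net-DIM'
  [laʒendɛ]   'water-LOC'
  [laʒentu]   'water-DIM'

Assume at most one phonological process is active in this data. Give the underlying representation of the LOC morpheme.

The LOC suffix surfaces as [-dɛ] and [-tɛ], depending on the final segment of the stem.
By contrast the DIM suffix keeps its initial [t] throughout — that segment must be underlying.
The LOC suffix is therefore /-dɛ/ underlyingly, with post-vocalic devoicing: voiced stops become voiceless after a vowel.

/-dɛ/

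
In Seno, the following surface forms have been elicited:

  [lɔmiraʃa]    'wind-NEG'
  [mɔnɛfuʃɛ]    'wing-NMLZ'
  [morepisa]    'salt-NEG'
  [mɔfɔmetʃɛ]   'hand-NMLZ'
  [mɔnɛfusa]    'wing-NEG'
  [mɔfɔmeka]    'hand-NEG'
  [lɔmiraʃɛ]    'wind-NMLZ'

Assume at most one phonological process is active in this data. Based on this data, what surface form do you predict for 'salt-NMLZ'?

[morepiʃɛ]

'wing' shows [s] ~ [ʃ] at the end of the stem ([mɔnɛfusa] vs [mɔnɛfuʃɛ]).
But 'wind' keeps [ʃ] in both environments ([lɔmiraʃa], [lɔmiraʃɛ]), so there is no rule changing /ʃ/ to [s] before the NEG suffix.
Therefore /s/ is basic and [ʃ] is derived by palatalization before a front vowel (/k/ and /s/ become palato-alveolar [tʃ] and [ʃ] before a front vowel).
From [morepisa] the stem 'salt' is /morepis/; before a front vowel this yields [morepiʃɛ].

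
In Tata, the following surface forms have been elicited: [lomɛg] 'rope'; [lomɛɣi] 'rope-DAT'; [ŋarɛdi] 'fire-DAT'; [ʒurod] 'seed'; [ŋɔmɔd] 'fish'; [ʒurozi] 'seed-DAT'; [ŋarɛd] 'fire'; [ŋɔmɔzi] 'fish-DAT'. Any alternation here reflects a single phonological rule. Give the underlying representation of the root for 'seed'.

'seed' shows [z] ~ [d] at the end of the stem ([ʒurozi] vs [ʒurod]).
But 'fire' keeps [d] in both environments ([ŋarɛdi], [ŋarɛd]), so there is no rule changing /d/ to [z] before the DAT suffix.
The alternation reflects word-final hardening: voiced fricatives become stops word-finally. /z/ is underlying.
Hence 'seed' is /ʒuroz/ underlyingly.

/ʒuroz/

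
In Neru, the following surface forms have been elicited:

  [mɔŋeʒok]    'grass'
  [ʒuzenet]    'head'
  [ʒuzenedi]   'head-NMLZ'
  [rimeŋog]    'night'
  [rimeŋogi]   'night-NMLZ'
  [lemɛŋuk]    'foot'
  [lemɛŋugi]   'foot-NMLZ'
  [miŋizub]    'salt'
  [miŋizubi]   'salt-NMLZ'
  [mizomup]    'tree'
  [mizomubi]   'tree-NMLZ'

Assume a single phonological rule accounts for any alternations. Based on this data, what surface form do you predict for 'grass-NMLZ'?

The root 'foot' surfaces as [lemɛŋuk] and [lemɛŋugi], with a stem-final [k] ~ [g] alternation.
The stem 'night' ([rimeŋog], [rimeŋogi]) shows [g] unchanged in both environments, so [g] cannot be basic with [k] derived in isolation.
So /k/ is underlying, and a rule of intervocalic voicing — voiceless stops become voiced between vowels — gives [g].
From [mɔŋeʒok] the stem 'grass' is /mɔŋeʒok/; between vowels this yields [mɔŋeʒogi].

[mɔŋeʒogi]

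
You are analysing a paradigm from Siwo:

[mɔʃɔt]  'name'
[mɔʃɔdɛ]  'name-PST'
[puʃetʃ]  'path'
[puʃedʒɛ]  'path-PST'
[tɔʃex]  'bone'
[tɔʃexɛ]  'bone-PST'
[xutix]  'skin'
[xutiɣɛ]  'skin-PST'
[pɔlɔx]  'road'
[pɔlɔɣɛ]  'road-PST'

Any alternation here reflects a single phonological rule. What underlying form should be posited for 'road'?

In [pɔlɔx] and [pɔlɔɣɛ] the final segment of 'road' alternates: [x] ~ [ɣ].
The stem 'bone' ([tɔʃex], [tɔʃexɛ]) shows [x] unchanged in both environments, so [x] cannot be basic with [ɣ] derived before the PST suffix.
The underlying segment must be /ɣ/; voiced obstruents become voiceless word-finally, yielding [x] there.

/pɔlɔɣ/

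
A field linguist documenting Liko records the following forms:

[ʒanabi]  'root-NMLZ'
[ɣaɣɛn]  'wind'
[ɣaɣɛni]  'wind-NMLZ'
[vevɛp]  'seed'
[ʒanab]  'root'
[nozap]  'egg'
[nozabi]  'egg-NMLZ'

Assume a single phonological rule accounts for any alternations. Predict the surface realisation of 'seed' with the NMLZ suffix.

[vevɛbi]

The root 'egg' surfaces as [nozap] and [nozabi], with a stem-final [p] ~ [b] alternation.
Compare 'root', with invariant [b] in [ʒanab] and [ʒanabi]: an analysis with underlying /b/ and a rule producing [p] in isolation would wrongly predict alternation here too.
The alternation reflects intervocalic voicing: voiceless stops become voiced between vowels. /p/ is underlying.
The one attested form of 'seed', [vevɛp], shows underlying /vevɛp/. Applying the same rule between vowels gives [vevɛbi].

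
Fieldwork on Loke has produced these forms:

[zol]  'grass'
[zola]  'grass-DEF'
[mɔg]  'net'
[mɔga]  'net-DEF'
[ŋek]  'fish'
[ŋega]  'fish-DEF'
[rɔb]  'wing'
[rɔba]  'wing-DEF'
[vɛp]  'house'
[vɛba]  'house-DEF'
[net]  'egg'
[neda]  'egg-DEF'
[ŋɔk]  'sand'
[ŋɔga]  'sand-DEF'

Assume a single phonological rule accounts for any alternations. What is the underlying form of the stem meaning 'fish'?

/ŋek/

In [ŋek] and [ŋega] the final segment of 'fish' alternates: [k] ~ [g].
Compare 'net', with invariant [g] in [mɔg] and [mɔga]: an analysis with underlying /g/ and a rule producing [k] in isolation would wrongly predict alternation here too.
The alternation reflects intervocalic voicing: voiceless stops become voiced between vowels. /k/ is underlying.
The underlying form of 'fish' is therefore /ŋek/.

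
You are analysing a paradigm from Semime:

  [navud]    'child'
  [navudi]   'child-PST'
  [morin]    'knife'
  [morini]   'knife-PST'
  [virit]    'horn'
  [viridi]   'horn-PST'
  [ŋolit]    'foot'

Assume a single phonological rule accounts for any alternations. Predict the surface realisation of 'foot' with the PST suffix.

[ŋolidi]

The stem for 'horn' ends in [t] in [virit] but [d] in [viridi].
If /d/ were underlying and a rule turned it into [t] in isolation, 'child' would also alternate; but it has [d] in both [navud] and [navudi].
The alternation reflects intervocalic voicing: voiceless stops become voiced between vowels. /t/ is underlying.
From [ŋolit] the stem 'foot' is /ŋolit/; between vowels this yields [ŋolidi].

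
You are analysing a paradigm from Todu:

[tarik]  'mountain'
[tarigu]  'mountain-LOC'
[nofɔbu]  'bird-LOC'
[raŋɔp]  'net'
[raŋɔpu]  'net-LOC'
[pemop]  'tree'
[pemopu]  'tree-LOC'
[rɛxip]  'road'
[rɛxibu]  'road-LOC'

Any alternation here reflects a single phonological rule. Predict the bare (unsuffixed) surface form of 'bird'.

[nofɔp]

The stem for 'road' ends in [p] in [rɛxip] but [b] in [rɛxibu].
But 'tree' keeps [p] in both environments ([pemop], [pemopu]), so there is no rule changing /p/ to [b] before the LOC suffix.
The alternation reflects word-final obstruent devoicing: voiced obstruents become voiceless word-finally. /b/ is underlying.
The one attested form of 'bird', [nofɔbu], shows underlying /nofɔb/. Applying the same rule word-finally gives [nofɔp].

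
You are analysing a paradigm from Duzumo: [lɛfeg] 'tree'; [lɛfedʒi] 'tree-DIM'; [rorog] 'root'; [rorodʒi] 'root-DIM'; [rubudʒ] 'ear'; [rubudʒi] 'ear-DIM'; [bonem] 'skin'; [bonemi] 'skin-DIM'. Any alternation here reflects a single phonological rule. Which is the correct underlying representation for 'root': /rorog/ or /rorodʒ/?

'root' shows [g] ~ [dʒ] at the end of the stem ([rorog] vs [rorodʒi]).
But 'ear' keeps [dʒ] in both environments ([rubudʒ], [rubudʒi]), so there is no rule changing /dʒ/ to [g] in isolation.
Therefore /g/ is basic and [dʒ] is derived by palatalization before a front vowel (/g/ becomes palato-alveolar [dʒ] before a front vowel).

/rorog/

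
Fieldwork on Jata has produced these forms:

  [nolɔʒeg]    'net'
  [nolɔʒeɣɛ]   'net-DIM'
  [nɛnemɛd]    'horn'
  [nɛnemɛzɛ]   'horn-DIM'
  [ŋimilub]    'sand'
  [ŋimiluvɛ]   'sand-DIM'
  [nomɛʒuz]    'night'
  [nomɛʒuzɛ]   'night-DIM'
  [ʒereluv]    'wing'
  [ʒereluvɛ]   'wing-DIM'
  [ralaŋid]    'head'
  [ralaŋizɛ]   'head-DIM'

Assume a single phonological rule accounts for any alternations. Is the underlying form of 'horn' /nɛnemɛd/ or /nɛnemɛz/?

/nɛnemɛd/

'horn' shows [d] ~ [z] at the end of the stem ([nɛnemɛd] vs [nɛnemɛzɛ]).
If /z/ were underlying and a rule turned it into [d] in isolation, 'night' would also alternate; but it has [z] in both [nomɛʒuz] and [nomɛʒuzɛ].
The underlying segment must be /d/; voiced stops become fricatives between vowels, yielding [z] there.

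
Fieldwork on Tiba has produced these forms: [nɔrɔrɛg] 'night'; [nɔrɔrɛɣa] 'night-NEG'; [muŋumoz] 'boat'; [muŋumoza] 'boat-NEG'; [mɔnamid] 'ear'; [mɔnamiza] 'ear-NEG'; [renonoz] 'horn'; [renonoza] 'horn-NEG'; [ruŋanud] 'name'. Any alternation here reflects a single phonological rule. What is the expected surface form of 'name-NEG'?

'ear' shows [d] ~ [z] at the end of the stem ([mɔnamid] vs [mɔnamiza]).
But 'boat' keeps [z] in both environments ([muŋumoz], [muŋumoza]), so there is no rule changing /z/ to [d] in isolation.
The alternation reflects intervocalic spirantization: voiced stops become fricatives between vowels. /d/ is underlying.
The one attested form of 'name', [ruŋanud], shows underlying /ruŋanud/. Applying the same rule between vowels gives [ruŋanuza].

[ruŋanuza]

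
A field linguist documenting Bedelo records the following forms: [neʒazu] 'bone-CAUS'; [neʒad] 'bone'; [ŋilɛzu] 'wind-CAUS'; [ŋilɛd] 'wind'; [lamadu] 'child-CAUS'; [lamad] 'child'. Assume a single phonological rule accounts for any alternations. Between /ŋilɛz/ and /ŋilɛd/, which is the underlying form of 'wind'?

'wind' shows [z] ~ [d] at the end of the stem ([ŋilɛzu] vs [ŋilɛd]).
Compare 'child', with invariant [d] in [lamadu] and [lamad]: an analysis with underlying /d/ and a rule producing [z] before the CAUS suffix would wrongly predict alternation here too.
So /z/ is underlying, and a rule of word-final hardening — voiced fricatives become stops word-finally — gives [d].

/ŋilɛz/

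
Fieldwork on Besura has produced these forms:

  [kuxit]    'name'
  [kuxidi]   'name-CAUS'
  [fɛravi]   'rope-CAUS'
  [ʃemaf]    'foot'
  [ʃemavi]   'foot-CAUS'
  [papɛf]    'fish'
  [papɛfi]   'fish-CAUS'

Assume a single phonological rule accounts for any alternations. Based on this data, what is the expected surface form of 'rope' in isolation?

[fɛraf]

The root 'foot' surfaces as [ʃemaf] and [ʃemavi], with a stem-final [f] ~ [v] alternation.
The stem 'fish' ([papɛf], [papɛfi]) shows [f] unchanged in both environments, so [f] cannot be basic with [v] derived before the CAUS suffix.
The alternation reflects word-final obstruent devoicing: voiced obstruents become voiceless word-finally. /v/ is underlying.
The one attested form of 'rope', [fɛravi], shows underlying /fɛrav/. Applying the same rule word-finally gives [fɛraf].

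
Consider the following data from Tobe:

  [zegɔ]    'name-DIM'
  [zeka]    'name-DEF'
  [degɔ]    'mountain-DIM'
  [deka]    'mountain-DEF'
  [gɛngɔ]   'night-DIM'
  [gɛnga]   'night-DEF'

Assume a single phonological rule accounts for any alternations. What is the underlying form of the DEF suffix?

/-ka/

The DEF morpheme has two allomorphs, [-ga] and [-ka].
The DIM suffix, which begins with [g], is invariant after every stem; so [g] is not altered by any rule here.
The DEF suffix is therefore /-ka/ underlyingly, with post-nasal voicing: voiceless stops become voiced after a nasal.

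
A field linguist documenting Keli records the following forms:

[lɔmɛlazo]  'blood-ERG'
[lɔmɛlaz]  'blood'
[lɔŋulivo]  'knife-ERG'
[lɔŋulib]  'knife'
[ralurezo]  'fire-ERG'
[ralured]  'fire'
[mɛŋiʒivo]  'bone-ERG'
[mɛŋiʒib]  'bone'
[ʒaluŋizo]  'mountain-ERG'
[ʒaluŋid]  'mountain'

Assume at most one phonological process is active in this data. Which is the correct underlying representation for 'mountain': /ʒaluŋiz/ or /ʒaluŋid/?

/ʒaluŋid/

'mountain' shows [z] ~ [d] at the end of the stem ([ʒaluŋizo] vs [ʒaluŋid]).
But 'blood' keeps [z] in both environments ([lɔmɛlazo], [lɔmɛlaz]), so there is no rule changing /z/ to [d] in isolation.
Therefore /d/ is basic and [z] is derived by intervocalic spirantization (voiced stops become fricatives between vowels).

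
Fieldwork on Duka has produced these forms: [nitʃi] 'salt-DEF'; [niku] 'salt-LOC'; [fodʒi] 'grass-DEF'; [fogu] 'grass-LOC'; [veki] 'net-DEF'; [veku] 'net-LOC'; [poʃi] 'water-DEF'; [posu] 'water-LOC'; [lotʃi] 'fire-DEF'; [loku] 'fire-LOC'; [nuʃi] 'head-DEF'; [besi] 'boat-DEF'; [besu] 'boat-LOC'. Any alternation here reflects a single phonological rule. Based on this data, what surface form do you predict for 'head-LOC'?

'water' shows [ʃ] ~ [s] at the end of the stem ([poʃi] vs [posu]).
But 'boat' keeps [s] in both environments ([besi], [besu]), so there is no rule changing /s/ to [ʃ] before the DEF suffix.
So /ʃ/ is underlying, and a rule of depalatalization — palato-alveolar /tʃ/, /dʒ/ and /ʃ/ become [k], [g] and [s] when no front vowel follows — gives [s].
The one attested form of 'head', [nuʃi], shows underlying /nuʃ/. Applying the same rule when no front vowel follows gives [nusu].

[nusu]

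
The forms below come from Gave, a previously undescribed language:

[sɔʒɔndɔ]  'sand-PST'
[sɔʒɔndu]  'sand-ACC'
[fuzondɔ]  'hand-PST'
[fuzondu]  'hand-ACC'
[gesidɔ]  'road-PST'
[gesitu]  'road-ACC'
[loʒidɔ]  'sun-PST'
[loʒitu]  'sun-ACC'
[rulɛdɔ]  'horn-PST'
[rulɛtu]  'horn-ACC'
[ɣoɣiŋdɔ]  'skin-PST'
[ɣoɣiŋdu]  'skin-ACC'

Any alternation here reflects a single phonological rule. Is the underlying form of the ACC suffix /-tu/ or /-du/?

/-tu/

The ACC suffix surfaces as [-du] and [-tu], depending on the final segment of the stem.
By contrast the PST suffix keeps its initial [d] throughout — that segment must be underlying.
So the underlying form is /-tu/, and voiceless stops become voiced after a nasal.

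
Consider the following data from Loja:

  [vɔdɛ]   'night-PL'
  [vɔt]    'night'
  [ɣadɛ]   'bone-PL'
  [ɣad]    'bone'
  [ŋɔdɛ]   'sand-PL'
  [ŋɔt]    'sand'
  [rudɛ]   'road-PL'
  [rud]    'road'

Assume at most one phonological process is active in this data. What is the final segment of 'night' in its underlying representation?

The root 'night' surfaces as [vɔdɛ] and [vɔt], with a stem-final [d] ~ [t] alternation.
The stem 'bone' ([ɣadɛ], [ɣad]) shows [d] unchanged in both environments, so [d] cannot be basic with [t] derived in isolation.
So /t/ is underlying, and a rule of intervocalic voicing — voiceless stops become voiced between vowels — gives [d].

/t/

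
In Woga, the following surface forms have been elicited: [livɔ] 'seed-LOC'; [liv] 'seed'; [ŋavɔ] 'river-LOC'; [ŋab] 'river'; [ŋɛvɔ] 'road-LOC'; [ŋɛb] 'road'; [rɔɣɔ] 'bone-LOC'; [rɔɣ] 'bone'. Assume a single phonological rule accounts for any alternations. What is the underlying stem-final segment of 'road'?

/b/

'road' shows [v] ~ [b] at the end of the stem ([ŋɛvɔ] vs [ŋɛb]).
If /v/ were underlying and a rule turned it into [b] in isolation, 'seed' would also alternate; but it has [v] in both [livɔ] and [liv].
So /b/ is underlying, and a rule of intervocalic spirantization — voiced stops become fricatives between vowels — gives [v].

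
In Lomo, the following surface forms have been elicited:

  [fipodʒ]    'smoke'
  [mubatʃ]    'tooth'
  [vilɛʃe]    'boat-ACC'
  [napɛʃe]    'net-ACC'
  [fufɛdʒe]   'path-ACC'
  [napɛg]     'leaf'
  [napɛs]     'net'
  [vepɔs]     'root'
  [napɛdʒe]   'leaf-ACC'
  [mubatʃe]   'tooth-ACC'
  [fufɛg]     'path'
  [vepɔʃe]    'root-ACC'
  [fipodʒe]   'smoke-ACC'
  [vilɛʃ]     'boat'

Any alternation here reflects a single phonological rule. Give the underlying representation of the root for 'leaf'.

/napɛg/

'leaf' shows [g] ~ [dʒ] at the end of the stem ([napɛg] vs [napɛdʒe]).
The stem 'smoke' ([fipodʒ], [fipodʒe]) shows [dʒ] unchanged in both environments, so [dʒ] cannot be basic with [g] derived in isolation.
The underlying segment must be /g/; /g/ and /s/ become palato-alveolar [dʒ] and [ʃ] before a front vowel, yielding [dʒ] there.
The underlying form of 'leaf' is therefore /napɛg/.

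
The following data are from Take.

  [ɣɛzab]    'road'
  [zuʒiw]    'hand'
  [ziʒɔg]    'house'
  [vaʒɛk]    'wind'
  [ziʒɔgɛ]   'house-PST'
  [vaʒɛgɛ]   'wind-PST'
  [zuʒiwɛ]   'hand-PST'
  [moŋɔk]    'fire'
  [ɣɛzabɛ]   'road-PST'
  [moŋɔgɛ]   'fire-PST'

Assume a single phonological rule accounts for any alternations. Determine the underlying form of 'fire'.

In [moŋɔgɛ] and [moŋɔk] the final segment of 'fire' alternates: [g] ~ [k].
Compare 'house', with invariant [g] in [ziʒɔgɛ] and [ziʒɔg]: an analysis with underlying /g/ and a rule producing [k] in isolation would wrongly predict alternation here too.
The underlying segment must be /k/; voiceless stops become voiced between vowels, yielding [g] there.

/moŋɔk/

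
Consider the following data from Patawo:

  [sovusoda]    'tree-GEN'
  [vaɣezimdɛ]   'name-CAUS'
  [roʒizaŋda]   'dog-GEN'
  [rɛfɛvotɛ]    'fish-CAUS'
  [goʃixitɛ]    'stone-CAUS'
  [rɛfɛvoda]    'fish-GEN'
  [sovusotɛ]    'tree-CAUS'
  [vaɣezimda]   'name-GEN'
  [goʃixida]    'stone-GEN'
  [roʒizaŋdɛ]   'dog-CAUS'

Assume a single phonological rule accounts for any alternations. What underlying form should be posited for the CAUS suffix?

The CAUS suffix surfaces as [-dɛ] and [-tɛ], depending on the final segment of the stem.
By contrast the GEN suffix keeps its initial [d] throughout — that segment must be underlying.
So the underlying form is /-tɛ/, and voiceless stops become voiced after a nasal.

/-tɛ/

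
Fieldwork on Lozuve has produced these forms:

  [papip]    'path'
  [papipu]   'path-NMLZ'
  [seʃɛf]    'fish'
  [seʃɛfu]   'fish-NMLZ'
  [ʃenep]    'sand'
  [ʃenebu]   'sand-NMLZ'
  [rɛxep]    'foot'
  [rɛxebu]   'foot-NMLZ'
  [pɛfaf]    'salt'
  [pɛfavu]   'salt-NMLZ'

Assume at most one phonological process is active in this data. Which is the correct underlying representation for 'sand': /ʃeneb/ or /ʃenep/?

/ʃeneb/

The root 'sand' surfaces as [ʃenep] and [ʃenebu], with a stem-final [p] ~ [b] alternation.
Compare 'path', with invariant [p] in [papip] and [papipu]: an analysis with underlying /p/ and a rule producing [b] before the NMLZ suffix would wrongly predict alternation here too.
Therefore /b/ is basic and [p] is derived by word-final obstruent devoicing (voiced obstruents become voiceless word-finally).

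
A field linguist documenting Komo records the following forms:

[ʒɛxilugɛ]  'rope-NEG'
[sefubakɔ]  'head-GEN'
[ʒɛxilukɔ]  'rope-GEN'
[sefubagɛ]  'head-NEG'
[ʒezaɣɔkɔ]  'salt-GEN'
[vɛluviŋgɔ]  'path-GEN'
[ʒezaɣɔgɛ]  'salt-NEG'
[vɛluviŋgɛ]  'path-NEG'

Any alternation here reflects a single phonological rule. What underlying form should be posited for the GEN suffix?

The GEN morpheme has two allomorphs, [-gɔ] and [-kɔ].
The NEG suffix, which begins with [g], is invariant after every stem; so [g] is not altered by any rule here.
The GEN suffix is therefore /-kɔ/ underlyingly, with post-nasal voicing: voiceless stops become voiced after a nasal.

/-kɔ/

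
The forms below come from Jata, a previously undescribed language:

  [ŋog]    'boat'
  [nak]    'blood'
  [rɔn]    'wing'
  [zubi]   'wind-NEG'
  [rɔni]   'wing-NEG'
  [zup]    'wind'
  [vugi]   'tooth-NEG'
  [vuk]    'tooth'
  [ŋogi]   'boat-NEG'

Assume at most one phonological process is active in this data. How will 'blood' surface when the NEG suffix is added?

The root 'tooth' surfaces as [vuk] and [vugi], with a stem-final [k] ~ [g] alternation.
If /g/ were underlying and a rule turned it into [k] in isolation, 'boat' would also alternate; but it has [g] in both [ŋog] and [ŋogi].
The underlying segment must be /k/; voiceless stops become voiced between vowels, yielding [g] there.
From [nak] the stem 'blood' is /nak/; between vowels this yields [nagi].

[nagi]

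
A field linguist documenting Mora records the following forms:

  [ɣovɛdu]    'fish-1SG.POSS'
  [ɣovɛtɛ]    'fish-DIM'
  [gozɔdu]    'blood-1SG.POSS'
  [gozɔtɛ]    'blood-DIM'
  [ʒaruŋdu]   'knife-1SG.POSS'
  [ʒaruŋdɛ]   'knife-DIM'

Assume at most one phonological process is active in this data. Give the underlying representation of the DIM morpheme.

The DIM morpheme has two allomorphs, [-dɛ] and [-tɛ].
By contrast the 1SG.POSS suffix keeps its initial [d] throughout — that segment must be underlying.
The DIM suffix is therefore /-tɛ/ underlyingly, with post-nasal voicing: voiceless stops become voiced after a nasal.

/-tɛ/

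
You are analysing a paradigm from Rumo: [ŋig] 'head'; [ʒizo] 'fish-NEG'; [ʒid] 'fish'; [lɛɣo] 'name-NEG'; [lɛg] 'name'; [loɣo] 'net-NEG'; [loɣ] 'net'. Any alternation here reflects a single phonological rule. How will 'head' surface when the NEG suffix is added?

[ŋiɣo]

'name' shows [ɣ] ~ [g] at the end of the stem ([lɛɣo] vs [lɛg]).
The stem 'net' ([loɣo], [loɣ]) shows [ɣ] unchanged in both environments, so [ɣ] cannot be basic with [g] derived in isolation.
The alternation reflects intervocalic spirantization: voiced stops become fricatives between vowels. /g/ is underlying.
From [ŋig] the stem 'head' is /ŋig/; between vowels this yields [ŋiɣo].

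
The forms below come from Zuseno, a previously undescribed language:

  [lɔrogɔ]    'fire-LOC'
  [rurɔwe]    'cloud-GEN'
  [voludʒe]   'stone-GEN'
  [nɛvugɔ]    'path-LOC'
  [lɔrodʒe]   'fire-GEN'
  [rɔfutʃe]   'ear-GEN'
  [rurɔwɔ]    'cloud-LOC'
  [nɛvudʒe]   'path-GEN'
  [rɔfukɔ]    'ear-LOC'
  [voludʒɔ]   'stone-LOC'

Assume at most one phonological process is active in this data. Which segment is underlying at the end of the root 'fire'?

'fire' shows [dʒ] ~ [g] at the end of the stem ([lɔrodʒe] vs [lɔrogɔ]).
Compare 'stone', with invariant [dʒ] in [voludʒe] and [voludʒɔ]: an analysis with underlying /dʒ/ and a rule producing [g] before the LOC suffix would wrongly predict alternation here too.
The alternation reflects palatalization before a front vowel: /k/ and /g/ become palato-alveolar [tʃ] and [dʒ] before a front vowel. /g/ is underlying.

/g/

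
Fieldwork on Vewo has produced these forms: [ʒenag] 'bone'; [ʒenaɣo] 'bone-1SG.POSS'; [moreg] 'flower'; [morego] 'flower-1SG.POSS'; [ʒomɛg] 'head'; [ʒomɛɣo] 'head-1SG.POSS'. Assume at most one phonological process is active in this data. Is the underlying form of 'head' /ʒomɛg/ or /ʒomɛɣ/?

The stem for 'head' ends in [g] in [ʒomɛg] but [ɣ] in [ʒomɛɣo].
Compare 'flower', with invariant [g] in [moreg] and [morego]: an analysis with underlying /g/ and a rule producing [ɣ] before the 1SG.POSS suffix would wrongly predict alternation here too.
So /ɣ/ is underlying, and a rule of word-final hardening — voiced fricatives become stops word-finally — gives [g].

/ʒomɛɣ/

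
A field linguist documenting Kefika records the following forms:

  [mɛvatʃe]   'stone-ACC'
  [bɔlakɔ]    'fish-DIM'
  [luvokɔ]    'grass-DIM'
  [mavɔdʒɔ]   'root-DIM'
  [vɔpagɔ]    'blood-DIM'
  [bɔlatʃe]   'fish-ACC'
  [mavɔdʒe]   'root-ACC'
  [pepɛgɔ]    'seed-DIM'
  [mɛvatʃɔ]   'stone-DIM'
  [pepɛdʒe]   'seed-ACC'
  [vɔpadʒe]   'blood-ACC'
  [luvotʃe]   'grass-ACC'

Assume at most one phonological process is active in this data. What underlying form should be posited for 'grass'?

'grass' shows [k] ~ [tʃ] at the end of the stem ([luvokɔ] vs [luvotʃe]).
The stem 'stone' ([mɛvatʃɔ], [mɛvatʃe]) shows [tʃ] unchanged in both environments, so [tʃ] cannot be basic with [k] derived before the DIM suffix.
The alternation reflects palatalization before a front vowel: /k/ and /g/ become palato-alveolar [tʃ] and [dʒ] before a front vowel. /k/ is underlying.

/luvok/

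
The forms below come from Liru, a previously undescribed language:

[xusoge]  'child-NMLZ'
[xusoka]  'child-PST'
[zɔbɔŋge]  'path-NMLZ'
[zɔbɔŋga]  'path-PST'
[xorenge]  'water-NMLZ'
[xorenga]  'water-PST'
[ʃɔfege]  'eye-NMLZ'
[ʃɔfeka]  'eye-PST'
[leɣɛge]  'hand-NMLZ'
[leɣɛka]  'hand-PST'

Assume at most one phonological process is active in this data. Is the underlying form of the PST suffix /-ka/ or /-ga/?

The PST morpheme has two allomorphs, [-ga] and [-ka].
The NMLZ suffix, which begins with [g], is invariant after every stem; so [g] is not altered by any rule here.
The PST suffix is therefore /-ka/ underlyingly, with post-nasal voicing: voiceless stops become voiced after a nasal.

/-ka/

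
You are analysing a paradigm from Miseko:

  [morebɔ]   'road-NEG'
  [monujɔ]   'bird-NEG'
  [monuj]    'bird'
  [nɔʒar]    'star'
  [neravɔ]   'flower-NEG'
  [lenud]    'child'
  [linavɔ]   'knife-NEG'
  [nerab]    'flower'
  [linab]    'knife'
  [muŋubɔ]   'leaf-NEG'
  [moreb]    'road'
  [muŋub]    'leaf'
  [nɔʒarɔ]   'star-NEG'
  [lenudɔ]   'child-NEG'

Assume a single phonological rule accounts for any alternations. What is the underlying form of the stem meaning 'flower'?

The stem for 'flower' ends in [v] in [neravɔ] but [b] in [nerab].
Compare 'road', with invariant [b] in [morebɔ] and [moreb]: an analysis with underlying /b/ and a rule producing [v] before the NEG suffix would wrongly predict alternation here too.
So /v/ is underlying, and a rule of word-final hardening — voiced fricatives become stops word-finally — gives [b].

/nerav/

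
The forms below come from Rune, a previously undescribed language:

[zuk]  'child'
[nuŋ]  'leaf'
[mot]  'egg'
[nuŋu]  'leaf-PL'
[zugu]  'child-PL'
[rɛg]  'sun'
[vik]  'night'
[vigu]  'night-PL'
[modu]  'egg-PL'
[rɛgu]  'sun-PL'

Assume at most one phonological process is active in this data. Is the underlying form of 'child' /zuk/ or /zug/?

/zuk/

In [zuk] and [zugu] the final segment of 'child' alternates: [k] ~ [g].
But 'sun' keeps [g] in both environments ([rɛg], [rɛgu]), so there is no rule changing /g/ to [k] in isolation.
The underlying segment must be /k/; voiceless stops become voiced between vowels, yielding [g] there.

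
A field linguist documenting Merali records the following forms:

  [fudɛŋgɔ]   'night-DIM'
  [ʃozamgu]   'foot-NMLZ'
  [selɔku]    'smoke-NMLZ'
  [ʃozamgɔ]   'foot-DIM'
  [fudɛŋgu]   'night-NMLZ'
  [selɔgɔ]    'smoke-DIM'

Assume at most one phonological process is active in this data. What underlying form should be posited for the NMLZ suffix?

The NMLZ morpheme has two allomorphs, [-gu] and [-ku].
By contrast the DIM suffix keeps its initial [g] throughout — that segment must be underlying.
So the underlying form is /-ku/, and voiceless stops become voiced after a nasal.

/-ku/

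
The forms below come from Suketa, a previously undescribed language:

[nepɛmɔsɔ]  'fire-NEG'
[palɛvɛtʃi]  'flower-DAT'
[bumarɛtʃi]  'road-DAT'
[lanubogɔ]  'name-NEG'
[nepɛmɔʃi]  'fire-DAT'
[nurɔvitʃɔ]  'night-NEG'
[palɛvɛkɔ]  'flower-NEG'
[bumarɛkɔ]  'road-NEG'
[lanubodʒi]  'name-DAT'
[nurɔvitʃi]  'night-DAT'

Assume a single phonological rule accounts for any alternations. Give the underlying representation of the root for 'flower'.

The root 'flower' surfaces as [palɛvɛkɔ] and [palɛvɛtʃi], with a stem-final [k] ~ [tʃ] alternation.
But 'night' keeps [tʃ] in both environments ([nurɔvitʃɔ], [nurɔvitʃi]), so there is no rule changing /tʃ/ to [k] before the NEG suffix.
Therefore /k/ is basic and [tʃ] is derived by palatalization before a front vowel (/k/, /g/ and /s/ become palato-alveolar [tʃ], [dʒ] and [ʃ] before a front vowel).
The underlying form of 'flower' is therefore /palɛvɛk/.

/palɛvɛk/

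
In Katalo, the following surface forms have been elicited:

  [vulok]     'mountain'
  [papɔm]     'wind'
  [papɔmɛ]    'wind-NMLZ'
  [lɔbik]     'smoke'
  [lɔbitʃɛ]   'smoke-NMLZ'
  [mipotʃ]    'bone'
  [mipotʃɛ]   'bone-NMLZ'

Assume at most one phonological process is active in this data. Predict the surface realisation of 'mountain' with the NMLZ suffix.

In [lɔbik] and [lɔbitʃɛ] the final segment of 'smoke' alternates: [k] ~ [tʃ].
Compare 'bone', with invariant [tʃ] in [mipotʃ] and [mipotʃɛ]: an analysis with underlying /tʃ/ and a rule producing [k] in isolation would wrongly predict alternation here too.
So /k/ is underlying, and a rule of palatalization before a front vowel — /k/ becomes palato-alveolar [tʃ] before a front vowel — gives [tʃ].
The one attested form of 'mountain', [vulok], shows underlying /vulok/. Applying the same rule before a front vowel gives [vulotʃɛ].

[vulotʃɛ]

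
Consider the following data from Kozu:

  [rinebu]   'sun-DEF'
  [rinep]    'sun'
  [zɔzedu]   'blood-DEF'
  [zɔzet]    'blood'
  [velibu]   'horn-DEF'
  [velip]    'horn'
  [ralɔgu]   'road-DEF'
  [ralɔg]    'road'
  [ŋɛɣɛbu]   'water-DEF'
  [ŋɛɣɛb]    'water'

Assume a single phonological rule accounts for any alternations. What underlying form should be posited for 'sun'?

In [rinebu] and [rinep] the final segment of 'sun' alternates: [b] ~ [p].
If /b/ were underlying and a rule turned it into [p] in isolation, 'water' would also alternate; but it has [b] in both [ŋɛɣɛbu] and [ŋɛɣɛb].
The underlying segment must be /p/; voiceless stops become voiced between vowels, yielding [b] there.

/rinep/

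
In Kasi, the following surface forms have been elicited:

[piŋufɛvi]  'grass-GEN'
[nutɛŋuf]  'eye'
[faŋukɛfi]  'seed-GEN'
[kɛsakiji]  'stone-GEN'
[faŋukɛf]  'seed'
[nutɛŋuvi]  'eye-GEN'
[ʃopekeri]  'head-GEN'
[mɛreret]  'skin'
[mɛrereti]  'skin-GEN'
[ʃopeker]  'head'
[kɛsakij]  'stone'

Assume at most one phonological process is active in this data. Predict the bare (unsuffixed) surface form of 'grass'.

In [nutɛŋuvi] and [nutɛŋuf] the final segment of 'eye' alternates: [v] ~ [f].
Compare 'seed', with invariant [f] in [faŋukɛfi] and [faŋukɛf]: an analysis with underlying /f/ and a rule producing [v] before the GEN suffix would wrongly predict alternation here too.
The alternation reflects word-final obstruent devoicing: voiced obstruents become voiceless word-finally. /v/ is underlying.
The one attested form of 'grass', [piŋufɛvi], shows underlying /piŋufɛv/. Applying the same rule word-finally gives [piŋufɛf].

[piŋufɛf]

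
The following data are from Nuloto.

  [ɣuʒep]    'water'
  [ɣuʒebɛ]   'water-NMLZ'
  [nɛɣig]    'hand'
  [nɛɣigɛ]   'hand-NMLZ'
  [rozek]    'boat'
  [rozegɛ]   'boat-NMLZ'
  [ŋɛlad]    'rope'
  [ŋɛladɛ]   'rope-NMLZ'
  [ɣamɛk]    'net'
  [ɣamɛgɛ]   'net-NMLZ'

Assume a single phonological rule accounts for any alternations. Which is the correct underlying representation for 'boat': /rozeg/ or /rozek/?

/rozek/

The root 'boat' surfaces as [rozek] and [rozegɛ], with a stem-final [k] ~ [g] alternation.
If /g/ were underlying and a rule turned it into [k] in isolation, 'hand' would also alternate; but it has [g] in both [nɛɣig] and [nɛɣigɛ].
Therefore /k/ is basic and [g] is derived by intervocalic voicing (voiceless stops become voiced between vowels).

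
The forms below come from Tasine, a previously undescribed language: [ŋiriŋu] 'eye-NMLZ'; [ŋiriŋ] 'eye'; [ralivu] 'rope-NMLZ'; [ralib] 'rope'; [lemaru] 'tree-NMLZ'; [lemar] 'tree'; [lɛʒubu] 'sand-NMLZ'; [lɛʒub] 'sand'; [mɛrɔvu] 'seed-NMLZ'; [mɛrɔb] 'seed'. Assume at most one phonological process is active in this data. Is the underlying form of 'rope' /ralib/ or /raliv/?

'rope' shows [v] ~ [b] at the end of the stem ([ralivu] vs [ralib]).
But 'sand' keeps [b] in both environments ([lɛʒubu], [lɛʒub]), so there is no rule changing /b/ to [v] before the NMLZ suffix.
The alternation reflects word-final hardening: voiced fricatives become stops word-finally. /v/ is underlying.

/raliv/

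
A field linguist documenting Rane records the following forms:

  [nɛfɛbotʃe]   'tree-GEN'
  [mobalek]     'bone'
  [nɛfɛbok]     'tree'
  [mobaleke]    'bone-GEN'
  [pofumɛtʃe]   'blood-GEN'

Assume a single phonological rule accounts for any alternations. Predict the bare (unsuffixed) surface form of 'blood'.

[pofumɛk]

In [nɛfɛbotʃe] and [nɛfɛbok] the final segment of 'tree' alternates: [tʃ] ~ [k].
But 'bone' keeps [k] in both environments ([mobaleke], [mobalek]), so there is no rule changing /k/ to [tʃ] before the GEN suffix.
The underlying segment must be /tʃ/; palato-alveolar /tʃ/ becomes [k] when no front vowel follows, yielding [k] there.
From [pofumɛtʃe] the stem 'blood' is /pofumɛtʃ/; when no front vowel follows this yields [pofumɛk].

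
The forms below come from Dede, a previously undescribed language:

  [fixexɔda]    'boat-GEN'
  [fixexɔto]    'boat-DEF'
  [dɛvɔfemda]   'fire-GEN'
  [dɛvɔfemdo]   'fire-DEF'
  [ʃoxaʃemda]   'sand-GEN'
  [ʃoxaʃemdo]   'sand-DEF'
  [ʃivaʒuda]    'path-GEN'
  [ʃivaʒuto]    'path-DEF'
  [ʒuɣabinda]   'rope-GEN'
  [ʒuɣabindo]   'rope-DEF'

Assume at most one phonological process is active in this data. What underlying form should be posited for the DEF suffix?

/-to/

The DEF suffix surfaces as [-do] and [-to], depending on the final segment of the stem.
The GEN suffix, which begins with [d], is invariant after every stem; so [d] is not altered by any rule here.
So the underlying form is /-to/, and voiceless stops become voiced after a nasal.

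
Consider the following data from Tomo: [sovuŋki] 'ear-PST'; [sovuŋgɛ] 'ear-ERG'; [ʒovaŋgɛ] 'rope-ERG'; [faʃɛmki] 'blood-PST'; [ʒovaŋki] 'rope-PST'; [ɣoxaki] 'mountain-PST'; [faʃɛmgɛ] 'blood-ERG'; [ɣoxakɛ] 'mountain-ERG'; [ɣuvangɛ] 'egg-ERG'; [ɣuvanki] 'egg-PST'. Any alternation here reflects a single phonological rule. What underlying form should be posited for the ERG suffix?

The ERG suffix surfaces as [-gɛ] and [-kɛ], depending on the final segment of the stem.
By contrast the PST suffix keeps its initial [k] throughout — that segment must be underlying.
So the underlying form is /-gɛ/, and voiced stops become voiceless after a vowel.

/-gɛ/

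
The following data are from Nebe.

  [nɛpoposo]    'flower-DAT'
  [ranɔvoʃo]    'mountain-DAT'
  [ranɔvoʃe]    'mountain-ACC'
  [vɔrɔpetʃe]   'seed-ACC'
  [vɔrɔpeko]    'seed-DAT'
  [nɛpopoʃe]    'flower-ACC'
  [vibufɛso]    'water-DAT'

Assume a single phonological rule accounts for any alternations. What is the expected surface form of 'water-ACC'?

[vibufɛʃe]

In [nɛpoposo] and [nɛpopoʃe] the final segment of 'flower' alternates: [s] ~ [ʃ].
But 'mountain' keeps [ʃ] in both environments ([ranɔvoʃo], [ranɔvoʃe]), so there is no rule changing /ʃ/ to [s] before the DAT suffix.
The underlying segment must be /s/; /k/ and /s/ become palato-alveolar [tʃ] and [ʃ] before a front vowel, yielding [ʃ] there.
From [vibufɛso] the stem 'water' is /vibufɛs/; before a front vowel this yields [vibufɛʃe].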